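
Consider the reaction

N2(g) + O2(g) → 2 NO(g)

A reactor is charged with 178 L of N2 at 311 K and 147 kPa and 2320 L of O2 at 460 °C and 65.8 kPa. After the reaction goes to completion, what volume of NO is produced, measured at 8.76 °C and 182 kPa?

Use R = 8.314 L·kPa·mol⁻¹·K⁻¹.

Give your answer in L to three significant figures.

261 L

n(N2) = PV/RT = (147 × 178) / (8.314 × 311) = 10.12 mol
n(O2) = PV/RT = (65.8 × 2320) / (8.314 × 733.15) = 25.04 mol
For 10.12 mol N2, stoichiometry requires (1/1) × 10.12 = 10.12 mol O2; 25.04 mol is available, so N2 is limiting.
n(NO) = (2/1) × 10.12 = 20.24 mol
V(NO) = nRT/P = 20.24 × 8.314 × 281.91 / 182 = 260.7 L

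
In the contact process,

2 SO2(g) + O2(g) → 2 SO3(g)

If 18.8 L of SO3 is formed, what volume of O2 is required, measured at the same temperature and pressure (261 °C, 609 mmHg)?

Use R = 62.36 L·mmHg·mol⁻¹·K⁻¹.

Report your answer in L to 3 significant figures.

At constant T and P, gas volumes are in the mole ratio: V(O2) = (1/2) × 18.8 = 9.400 L

9.40 L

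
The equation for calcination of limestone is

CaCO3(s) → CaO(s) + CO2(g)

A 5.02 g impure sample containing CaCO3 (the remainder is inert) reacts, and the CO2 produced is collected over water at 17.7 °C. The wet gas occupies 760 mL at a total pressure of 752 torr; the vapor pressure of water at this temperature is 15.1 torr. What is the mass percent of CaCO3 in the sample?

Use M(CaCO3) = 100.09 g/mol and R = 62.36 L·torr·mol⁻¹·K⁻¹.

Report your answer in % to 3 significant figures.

P(CO2) = 752 − 15.1 = 736.9 torr
n(CO2) = PV/RT = (736.9 × 0.7600) / (62.36 × 290.85) = 0.03088 mol
n(CaCO3) = (1/1) × 0.03088 = 0.03088 mol
m(CaCO3) = 0.03088 × 100.09 = 3.091 g
%CaCO3 = 3.091 / 5.02 × 100 = 61.57%

61.6 %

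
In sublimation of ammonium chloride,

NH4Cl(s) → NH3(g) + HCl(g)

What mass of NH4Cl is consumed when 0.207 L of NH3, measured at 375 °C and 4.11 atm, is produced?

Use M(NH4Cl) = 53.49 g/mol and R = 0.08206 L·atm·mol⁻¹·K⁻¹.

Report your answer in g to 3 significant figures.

n(NH3) = PV/RT = (4.11 × 0.207) / (0.08206 × 648.15) = 0.01600 mol
n(NH4Cl) = (1/1) × 0.01600 = 0.01600 mol
m(NH4Cl) = 0.01600 × 53.49 = 0.8558 g

0.856 g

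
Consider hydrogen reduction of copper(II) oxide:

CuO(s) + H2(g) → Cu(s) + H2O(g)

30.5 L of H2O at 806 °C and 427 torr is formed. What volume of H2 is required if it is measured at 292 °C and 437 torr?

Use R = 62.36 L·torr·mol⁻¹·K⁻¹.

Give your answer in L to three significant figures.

n(H2O) = PV/RT = (427 × 30.5) / (62.36 × 1079.15) = 0.1935 mol
n(H2) = (1/1) × 0.1935 = 0.1935 mol
V = nRT/P = 0.1935 × 62.36 × 565.15 / 437 = 15.61 L

15.6 L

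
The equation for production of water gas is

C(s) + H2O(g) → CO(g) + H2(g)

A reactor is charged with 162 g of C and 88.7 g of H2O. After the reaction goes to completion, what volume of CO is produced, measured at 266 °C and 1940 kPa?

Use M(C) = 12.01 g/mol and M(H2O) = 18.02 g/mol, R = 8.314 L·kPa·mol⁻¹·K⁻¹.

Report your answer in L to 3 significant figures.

n(C) = 162 / 12.01 = 13.49 mol
n(H2O) = 88.7 / 18.02 = 4.922 mol
For 13.49 mol C, stoichiometry requires (1/1) × 13.49 = 13.49 mol H2O; 4.922 mol is available, so H2O is limiting.
n(CO) = (1/1) × 4.922 = 4.922 mol
V(CO) = nRT/P = 4.922 × 8.314 × 539.15 / 1940 = 11.37 L

11.4 L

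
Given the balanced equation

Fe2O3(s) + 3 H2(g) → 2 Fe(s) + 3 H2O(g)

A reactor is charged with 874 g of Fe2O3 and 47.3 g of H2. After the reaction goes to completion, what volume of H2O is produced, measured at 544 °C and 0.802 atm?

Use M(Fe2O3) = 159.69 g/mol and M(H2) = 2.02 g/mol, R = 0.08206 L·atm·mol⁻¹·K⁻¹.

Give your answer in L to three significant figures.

1370 L

n(Fe2O3) = 874 / 159.69 = 5.473 mol
n(H2) = 47.3 / 2.02 = 23.42 mol
For 5.473 mol Fe2O3, stoichiometry requires (3/1) × 5.473 = 16.42 mol H2; 23.42 mol is available, so Fe2O3 is limiting.
n(H2O) = (3/1) × 5.473 = 16.42 mol
V(H2O) = nRT/P = 16.42 × 0.08206 × 817.15 / 0.802 = 1373 L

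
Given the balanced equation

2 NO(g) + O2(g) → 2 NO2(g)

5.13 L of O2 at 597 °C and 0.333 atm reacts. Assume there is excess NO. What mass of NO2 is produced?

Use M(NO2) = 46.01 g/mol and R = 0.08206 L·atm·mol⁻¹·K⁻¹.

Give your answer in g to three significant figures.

2.20 g

n(O2) = PV/RT = (0.333 × 5.13) / (0.08206 × 870.15) = 0.02392 mol
n(NO2) = (2/1) × 0.02392 = 0.04784 mol
m(NO2) = 0.04784 × 46.01 = 2.201 g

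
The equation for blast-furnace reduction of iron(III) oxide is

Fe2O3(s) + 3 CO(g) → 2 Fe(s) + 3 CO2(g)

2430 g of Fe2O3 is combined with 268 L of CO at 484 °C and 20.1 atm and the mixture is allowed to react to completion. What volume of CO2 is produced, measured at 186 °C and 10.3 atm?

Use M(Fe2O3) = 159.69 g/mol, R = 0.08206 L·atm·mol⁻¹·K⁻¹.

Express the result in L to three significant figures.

167 L

n(Fe2O3) = 2430 / 159.69 = 15.22 mol
n(CO) = PV/RT = (20.1 × 268) / (0.08206 × 757.15) = 86.70 mol
For 15.22 mol Fe2O3, stoichiometry requires (3/1) × 15.22 = 45.66 mol CO; 86.70 mol is available, so Fe2O3 is limiting.
n(CO2) = (3/1) × 15.22 = 45.66 mol
V(CO2) = nRT/P = 45.66 × 0.08206 × 459.15 / 10.3 = 167.0 L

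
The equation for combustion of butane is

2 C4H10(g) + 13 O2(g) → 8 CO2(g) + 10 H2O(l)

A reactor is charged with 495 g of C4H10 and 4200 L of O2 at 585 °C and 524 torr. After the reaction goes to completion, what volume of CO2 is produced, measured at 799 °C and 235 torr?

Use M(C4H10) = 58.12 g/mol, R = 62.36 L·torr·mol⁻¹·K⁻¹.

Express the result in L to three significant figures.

n(C4H10) = 495 / 58.12 = 8.517 mol
n(O2) = PV/RT = (524 × 4200) / (62.36 × 858.15) = 41.13 mol
For 8.517 mol C4H10, stoichiometry requires (13/2) × 8.517 = 55.36 mol O2; 41.13 mol is available, so O2 is limiting.
n(CO2) = (8/13) × 41.13 = 25.31 mol
V(CO2) = nRT/P = 25.31 × 62.36 × 1072.15 / 235 = 7201 L

7200 L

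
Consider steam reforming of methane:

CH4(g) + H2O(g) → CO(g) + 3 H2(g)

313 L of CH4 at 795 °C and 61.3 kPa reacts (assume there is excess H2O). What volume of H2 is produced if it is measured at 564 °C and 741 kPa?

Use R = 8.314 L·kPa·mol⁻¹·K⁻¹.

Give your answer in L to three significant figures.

60.9 L

n(CH4) = PV/RT = (61.3 × 313) / (8.314 × 1068.15) = 2.161 mol
n(H2) = (3/1) × 2.161 = 6.483 mol
V = nRT/P = 6.483 × 8.314 × 837.15 / 741 = 60.89 L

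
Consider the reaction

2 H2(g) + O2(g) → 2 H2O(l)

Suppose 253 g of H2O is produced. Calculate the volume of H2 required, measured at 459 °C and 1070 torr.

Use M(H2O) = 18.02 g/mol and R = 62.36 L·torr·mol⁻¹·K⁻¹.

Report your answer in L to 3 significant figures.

599 L

n(H2O) = 253.0 / 18.02 = 14.04 mol
n(H2) = (2/2) × 14.04 = 14.04 mol
V = nRT/P = 14.04 × 62.36 × 732.15 / 1070 = 599.1 L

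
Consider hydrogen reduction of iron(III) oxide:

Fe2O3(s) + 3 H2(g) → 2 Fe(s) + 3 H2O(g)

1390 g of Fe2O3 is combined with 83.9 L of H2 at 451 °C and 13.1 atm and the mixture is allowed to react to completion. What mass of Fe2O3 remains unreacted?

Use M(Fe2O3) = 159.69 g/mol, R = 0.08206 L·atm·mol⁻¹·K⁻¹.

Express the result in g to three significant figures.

n(Fe2O3) = 1390 / 159.69 = 8.704 mol
n(H2) = PV/RT = (13.1 × 83.9) / (0.08206 × 724.15) = 18.50 mol
For 8.704 mol Fe2O3, stoichiometry requires (3/1) × 8.704 = 26.11 mol H2; 18.50 mol is available, so H2 is limiting.
n(Fe2O3) consumed = (1/3) × 18.50 = 6.167 mol; remaining = 8.704 − 6.167 = 2.537 mol
m(Fe2O3) = 2.537 × 159.69 = 405.1 g

405 g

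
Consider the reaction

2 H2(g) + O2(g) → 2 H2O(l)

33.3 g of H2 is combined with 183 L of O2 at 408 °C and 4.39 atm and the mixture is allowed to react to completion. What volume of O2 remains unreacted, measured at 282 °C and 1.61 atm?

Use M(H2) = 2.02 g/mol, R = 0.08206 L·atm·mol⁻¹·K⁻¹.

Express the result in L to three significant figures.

n(H2) = 33.3 / 2.02 = 16.49 mol
n(O2) = PV/RT = (4.39 × 183) / (0.08206 × 681.15) = 14.37 mol
For 16.49 mol H2, stoichiometry requires (1/2) × 16.49 = 8.245 mol O2; 14.37 mol is available, so H2 is limiting.
n(O2) consumed = (1/2) × 16.49 = 8.245 mol; remaining = 14.37 − 8.245 = 6.125 mol
V(O2) = nRT/P = 6.125 × 0.08206 × 555.15 / 1.61 = 173.3 L

173 L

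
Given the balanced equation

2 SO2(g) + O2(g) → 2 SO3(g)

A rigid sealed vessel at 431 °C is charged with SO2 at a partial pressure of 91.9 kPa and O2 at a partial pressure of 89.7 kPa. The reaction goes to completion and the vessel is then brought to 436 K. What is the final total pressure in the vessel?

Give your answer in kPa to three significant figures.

84.0 kPa

With V and T fixed, P_i ∝ n_i, so the mole ratios apply directly to partial pressures at 431 °C.
P(O2) required for 91.9 kPa of SO2 = (1/2) × 91.9 = 45.95 kPa; available 89.7 kPa, so SO2 is limiting.
P(O2) remaining = 89.7 − (1/2) × 91.9 = 43.75 kPa
P(gaseous products) = (2)/2 × 91.9 = 91.90 kPa
P_total at 431 °C = 43.75 + 91.90 = 135.7 kPa
Scaling to 436 K: P = 135.7 × 436/704.15 = 84.02 kPa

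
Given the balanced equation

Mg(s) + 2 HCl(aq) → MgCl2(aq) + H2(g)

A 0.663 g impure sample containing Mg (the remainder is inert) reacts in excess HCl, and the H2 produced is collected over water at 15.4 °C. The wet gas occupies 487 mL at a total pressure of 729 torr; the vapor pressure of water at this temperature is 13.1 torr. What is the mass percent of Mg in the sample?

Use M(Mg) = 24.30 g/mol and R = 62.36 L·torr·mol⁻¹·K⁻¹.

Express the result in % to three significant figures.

P(H2) = 729 − 13.1 = 715.9 torr
n(H2) = PV/RT = (715.9 × 0.4870) / (62.36 × 288.55) = 0.01938 mol
n(Mg) = (1/1) × 0.01938 = 0.01938 mol
m(Mg) = 0.01938 × 24.30 = 0.4709 g
%Mg = 0.4709 / 0.663 × 100 = 71.03%

71.0 %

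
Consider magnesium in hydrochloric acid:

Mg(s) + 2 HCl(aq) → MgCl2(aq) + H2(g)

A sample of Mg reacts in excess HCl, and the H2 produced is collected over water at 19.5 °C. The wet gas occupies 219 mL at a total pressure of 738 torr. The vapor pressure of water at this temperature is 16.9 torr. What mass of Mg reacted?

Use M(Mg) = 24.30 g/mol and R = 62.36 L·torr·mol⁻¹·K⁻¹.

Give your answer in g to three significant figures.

P(H2) = 738 − 16.9 = 721.1 torr
n(H2) = PV/RT = (721.1 × 0.2190) / (62.36 × 292.65) = 0.008653 mol
n(Mg) = (1/1) × 0.008653 = 0.008653 mol
m(Mg) = 0.008653 × 24.30 = 0.2103 g

0.210 g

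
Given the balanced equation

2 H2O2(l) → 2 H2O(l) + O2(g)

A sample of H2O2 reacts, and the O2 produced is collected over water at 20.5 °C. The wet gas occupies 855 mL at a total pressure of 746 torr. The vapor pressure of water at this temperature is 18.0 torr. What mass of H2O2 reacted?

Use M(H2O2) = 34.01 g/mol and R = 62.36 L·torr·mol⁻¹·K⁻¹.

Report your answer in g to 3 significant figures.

P(O2) = 746 − 18.0 = 728.0 torr
n(O2) = PV/RT = (728.0 × 0.8550) / (62.36 × 293.65) = 0.03399 mol
n(H2O2) = (2/1) × 0.03399 = 0.06798 mol
m(H2O2) = 0.06798 × 34.01 = 2.312 g

2.31 g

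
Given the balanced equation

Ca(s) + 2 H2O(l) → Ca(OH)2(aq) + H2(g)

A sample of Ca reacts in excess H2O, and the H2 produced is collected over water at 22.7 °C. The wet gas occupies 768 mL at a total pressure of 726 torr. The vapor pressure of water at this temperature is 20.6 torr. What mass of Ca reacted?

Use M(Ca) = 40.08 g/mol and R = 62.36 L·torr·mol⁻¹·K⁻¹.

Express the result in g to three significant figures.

1.18 g

P(H2) = 726 − 20.6 = 705.4 torr
n(H2) = PV/RT = (705.4 × 0.7680) / (62.36 × 295.85) = 0.02936 mol
n(Ca) = (1/1) × 0.02936 = 0.02936 mol
m(Ca) = 0.02936 × 40.08 = 1.177 g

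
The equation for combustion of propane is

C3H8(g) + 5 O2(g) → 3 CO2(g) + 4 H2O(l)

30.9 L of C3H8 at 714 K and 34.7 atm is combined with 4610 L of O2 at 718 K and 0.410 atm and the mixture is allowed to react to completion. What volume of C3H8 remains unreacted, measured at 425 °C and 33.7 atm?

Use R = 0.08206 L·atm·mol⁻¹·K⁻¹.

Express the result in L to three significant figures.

20.2 L

n(C3H8) = PV/RT = (34.7 × 30.9) / (0.08206 × 714) = 18.30 mol
n(O2) = PV/RT = (0.410 × 4610) / (0.08206 × 718) = 32.08 mol
For 18.30 mol C3H8, stoichiometry requires (5/1) × 18.30 = 91.50 mol O2; 32.08 mol is available, so O2 is limiting.
n(C3H8) consumed = (1/5) × 32.08 = 6.416 mol; remaining = 18.30 − 6.416 = 11.88 mol
V(C3H8) = nRT/P = 11.88 × 0.08206 × 698.15 / 33.7 = 20.20 L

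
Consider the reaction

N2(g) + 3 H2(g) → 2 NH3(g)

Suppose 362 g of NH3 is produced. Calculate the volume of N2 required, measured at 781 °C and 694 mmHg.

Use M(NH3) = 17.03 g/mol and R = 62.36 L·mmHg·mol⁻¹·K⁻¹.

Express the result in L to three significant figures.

n(NH3) = 362.0 / 17.03 = 21.26 mol
n(N2) = (1/2) × 21.26 = 10.63 mol
V = nRT/P = 10.63 × 62.36 × 1054.15 / 694 = 1007 L

1010 L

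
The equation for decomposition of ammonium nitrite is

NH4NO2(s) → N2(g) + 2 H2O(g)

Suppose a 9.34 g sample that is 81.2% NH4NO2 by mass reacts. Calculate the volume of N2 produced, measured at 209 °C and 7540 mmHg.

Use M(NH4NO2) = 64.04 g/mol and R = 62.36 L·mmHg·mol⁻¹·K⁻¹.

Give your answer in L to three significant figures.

0.472 L

mass of NH4NO2 = 9.34 × 81.2/100 = 7.584 g
n(NH4NO2) = 7.584 / 64.04 = 0.1184 mol
n(N2) = (1/1) × 0.1184 = 0.1184 mol
V = nRT/P = 0.1184 × 62.36 × 482.15 / 7540 = 0.4721 L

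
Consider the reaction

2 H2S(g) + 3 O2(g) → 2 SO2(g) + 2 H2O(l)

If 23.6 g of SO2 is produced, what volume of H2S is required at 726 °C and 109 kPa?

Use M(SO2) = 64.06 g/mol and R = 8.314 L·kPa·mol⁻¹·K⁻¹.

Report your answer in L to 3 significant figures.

28.1 L

n(SO2) = 23.60 / 64.06 = 0.3684 mol
n(H2S) = (2/2) × 0.3684 = 0.3684 mol
V = nRT/P = 0.3684 × 8.314 × 999.15 / 109 = 28.08 L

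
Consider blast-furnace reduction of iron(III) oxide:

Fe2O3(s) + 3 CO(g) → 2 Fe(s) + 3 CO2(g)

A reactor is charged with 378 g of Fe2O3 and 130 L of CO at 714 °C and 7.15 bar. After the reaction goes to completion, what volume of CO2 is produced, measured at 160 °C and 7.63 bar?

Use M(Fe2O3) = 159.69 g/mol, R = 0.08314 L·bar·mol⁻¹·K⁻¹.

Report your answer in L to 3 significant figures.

n(Fe2O3) = 378 / 159.69 = 2.367 mol
n(CO) = PV/RT = (7.15 × 130) / (0.08314 × 987.15) = 11.33 mol
For 2.367 mol Fe2O3, stoichiometry requires (3/1) × 2.367 = 7.101 mol CO; 11.33 mol is available, so Fe2O3 is limiting.
n(CO2) = (3/1) × 2.367 = 7.101 mol
V(CO2) = nRT/P = 7.101 × 0.08314 × 433.15 / 7.63 = 33.52 L

33.5 L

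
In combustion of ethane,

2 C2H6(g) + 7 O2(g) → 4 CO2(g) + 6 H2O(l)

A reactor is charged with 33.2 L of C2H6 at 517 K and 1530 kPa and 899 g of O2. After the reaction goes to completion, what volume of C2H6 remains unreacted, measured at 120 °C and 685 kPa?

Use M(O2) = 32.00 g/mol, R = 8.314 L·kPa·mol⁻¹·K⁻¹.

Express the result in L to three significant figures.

18.1 L

n(C2H6) = PV/RT = (1530 × 33.2) / (8.314 × 517) = 11.82 mol
n(O2) = 899 / 32.00 = 28.09 mol
For 11.82 mol C2H6, stoichiometry requires (7/2) × 11.82 = 41.37 mol O2; 28.09 mol is available, so O2 is limiting.
n(C2H6) consumed = (2/7) × 28.09 = 8.026 mol; remaining = 11.82 − 8.026 = 3.794 mol
V(C2H6) = nRT/P = 3.794 × 8.314 × 393.15 / 685 = 18.10 L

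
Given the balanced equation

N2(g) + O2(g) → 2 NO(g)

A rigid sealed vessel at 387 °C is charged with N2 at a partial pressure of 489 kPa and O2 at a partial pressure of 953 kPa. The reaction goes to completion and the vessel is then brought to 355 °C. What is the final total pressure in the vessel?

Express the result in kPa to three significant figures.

1370 kPa

At constant V, partial pressures at 387 °C are proportional to moles, so apply stoichiometry directly to pressures.
P(O2) required for 489 kPa of N2 = (1/1) × 489 = 489.0 kPa; available 953 kPa, so N2 is limiting.
P(O2) remaining = 953 − (1/1) × 489 = 464.0 kPa
P(gaseous products) = (2)/1 × 489 = 978.0 kPa
P_total at 387 °C = 464.0 + 978.0 = 1442 kPa
Scaling to 355 °C: P = 1442 × 628.15/660.15 = 1372 kPa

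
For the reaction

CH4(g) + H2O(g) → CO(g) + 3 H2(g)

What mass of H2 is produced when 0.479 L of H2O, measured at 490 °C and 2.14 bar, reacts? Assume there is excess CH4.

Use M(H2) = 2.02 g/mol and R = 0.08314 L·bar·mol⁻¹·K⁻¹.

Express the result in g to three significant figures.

0.0979 g

n(H2O) = PV/RT = (2.14 × 0.479) / (0.08314 × 763.15) = 0.01616 mol
n(H2) = (3/1) × 0.01616 = 0.04848 mol
m(H2) = 0.04848 × 2.02 = 0.09793 g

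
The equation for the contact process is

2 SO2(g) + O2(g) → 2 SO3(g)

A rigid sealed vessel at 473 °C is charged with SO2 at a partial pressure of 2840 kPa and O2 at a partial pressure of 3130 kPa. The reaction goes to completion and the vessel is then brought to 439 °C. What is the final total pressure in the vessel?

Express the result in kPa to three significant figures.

4340 kPa

Because the vessel is rigid and T is held at 473 °C, work the stoichiometry in partial pressures (P_i = n_iRT/V).
P(O2) required for 2840 kPa of SO2 = (1/2) × 2840 = 1420 kPa; available 3130 kPa, so SO2 is limiting.
P(O2) remaining = 3130 − (1/2) × 2840 = 1710 kPa
P(gaseous products) = (2)/2 × 2840 = 2840 kPa
P_total at 473 °C = 1710 + 2840 = 4550 kPa
Scaling to 439 °C: P = 4550 × 712.15/746.15 = 4343 kPa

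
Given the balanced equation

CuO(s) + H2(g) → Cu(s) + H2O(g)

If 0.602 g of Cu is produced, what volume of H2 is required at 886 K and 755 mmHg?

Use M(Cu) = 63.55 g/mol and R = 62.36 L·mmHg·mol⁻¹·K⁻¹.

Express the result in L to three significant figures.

n(Cu) = 0.6020 / 63.55 = 0.009473 mol
n(H2) = (1/1) × 0.009473 = 0.009473 mol
V = nRT/P = 0.009473 × 62.36 × 886 / 755 = 0.6932 L

0.693 L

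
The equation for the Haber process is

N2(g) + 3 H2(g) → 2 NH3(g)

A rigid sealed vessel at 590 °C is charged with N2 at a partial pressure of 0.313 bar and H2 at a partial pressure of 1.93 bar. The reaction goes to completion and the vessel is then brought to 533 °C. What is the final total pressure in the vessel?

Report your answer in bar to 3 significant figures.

Because the vessel is rigid and T is held at 590 °C, work the stoichiometry in partial pressures (P_i = n_iRT/V).
P(H2) required for 0.313 bar of N2 = (3/1) × 0.313 = 0.9390 bar; available 1.93 bar, so N2 is limiting.
P(H2) remaining = 1.93 − (3/1) × 0.313 = 0.9910 bar
P(gaseous products) = (2)/1 × 0.313 = 0.6260 bar
P_total at 590 °C = 0.9910 + 0.6260 = 1.617 bar
Scaling to 533 °C: P = 1.617 × 806.15/863.15 = 1.510 bar

1.51 bar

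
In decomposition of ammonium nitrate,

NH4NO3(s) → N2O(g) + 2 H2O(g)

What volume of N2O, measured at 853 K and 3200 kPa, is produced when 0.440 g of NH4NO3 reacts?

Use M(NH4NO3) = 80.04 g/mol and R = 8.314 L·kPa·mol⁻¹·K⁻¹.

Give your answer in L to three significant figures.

n(NH4NO3) = 0.4400 / 80.04 = 0.005497 mol
n(N2O) = (1/1) × 0.005497 = 0.005497 mol
V = nRT/P = 0.005497 × 8.314 × 853 / 3200 = 0.01218 L

0.0122 L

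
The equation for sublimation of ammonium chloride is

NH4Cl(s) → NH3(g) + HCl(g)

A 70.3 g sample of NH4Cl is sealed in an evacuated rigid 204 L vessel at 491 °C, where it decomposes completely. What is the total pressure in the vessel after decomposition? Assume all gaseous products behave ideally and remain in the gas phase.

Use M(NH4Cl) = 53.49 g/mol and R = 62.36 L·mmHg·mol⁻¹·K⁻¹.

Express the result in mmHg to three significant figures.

n(NH4Cl) = 70.3 / 53.49 = 1.314 mol
n(gas produced) = (2/1) × 1.314 = 2.628 mol
P = nRT/V = 2.628 × 62.36 × 764.15 / 204 = 613.9 mmHg

614 mmHg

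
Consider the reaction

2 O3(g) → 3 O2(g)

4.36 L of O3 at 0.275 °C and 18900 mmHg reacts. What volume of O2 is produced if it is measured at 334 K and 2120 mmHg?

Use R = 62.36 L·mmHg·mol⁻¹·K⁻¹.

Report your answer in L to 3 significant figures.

n(O3) = PV/RT = (18900 × 4.36) / (62.36 × 273.425) = 4.833 mol
n(O2) = (3/2) × 4.833 = 7.250 mol
V = nRT/P = 7.250 × 62.36 × 334 / 2120 = 71.23 L

71.2 L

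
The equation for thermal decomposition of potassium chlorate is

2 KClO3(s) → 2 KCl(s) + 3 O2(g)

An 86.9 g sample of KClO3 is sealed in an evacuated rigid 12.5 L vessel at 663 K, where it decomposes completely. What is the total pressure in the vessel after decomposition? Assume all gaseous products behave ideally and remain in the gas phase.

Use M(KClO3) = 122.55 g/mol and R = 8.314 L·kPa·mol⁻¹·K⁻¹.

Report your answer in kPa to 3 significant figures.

n(KClO3) = 86.9 / 122.55 = 0.7091 mol
n(gas produced) = (3/2) × 0.7091 = 1.064 mol
P = nRT/V = 1.064 × 8.314 × 663 / 12.5 = 469.2 kPa

469 kPa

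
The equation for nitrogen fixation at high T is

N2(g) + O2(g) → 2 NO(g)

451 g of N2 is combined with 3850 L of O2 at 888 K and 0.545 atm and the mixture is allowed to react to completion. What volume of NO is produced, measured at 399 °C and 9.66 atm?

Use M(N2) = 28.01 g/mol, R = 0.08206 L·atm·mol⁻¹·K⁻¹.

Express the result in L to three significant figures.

184 L

n(N2) = 451 / 28.01 = 16.10 mol
n(O2) = PV/RT = (0.545 × 3850) / (0.08206 × 888) = 28.79 mol
For 16.10 mol N2, stoichiometry requires (1/1) × 16.10 = 16.10 mol O2; 28.79 mol is available, so N2 is limiting.
n(NO) = (2/1) × 16.10 = 32.20 mol
V(NO) = nRT/P = 32.20 × 0.08206 × 672.15 / 9.66 = 183.9 L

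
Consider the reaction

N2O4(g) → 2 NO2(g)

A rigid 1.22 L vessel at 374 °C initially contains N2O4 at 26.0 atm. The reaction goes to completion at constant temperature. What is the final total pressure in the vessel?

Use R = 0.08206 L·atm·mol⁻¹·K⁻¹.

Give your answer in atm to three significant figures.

52.0 atm

Since T and V are fixed, P_final/P_initial = n_final/n_initial = 2/1.
P_final = (2/1) × 26.0 = 52.00 atm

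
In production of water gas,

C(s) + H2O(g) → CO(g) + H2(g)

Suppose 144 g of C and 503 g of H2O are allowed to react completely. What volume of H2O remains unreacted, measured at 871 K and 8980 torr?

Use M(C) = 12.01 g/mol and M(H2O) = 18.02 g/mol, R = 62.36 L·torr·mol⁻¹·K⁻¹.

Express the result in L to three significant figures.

n(C) = 144 / 12.01 = 11.99 mol
n(H2O) = 503 / 18.02 = 27.91 mol
For 11.99 mol C, stoichiometry requires (1/1) × 11.99 = 11.99 mol H2O; 27.91 mol is available, so C is limiting.
n(H2O) consumed = (1/1) × 11.99 = 11.99 mol; remaining = 27.91 − 11.99 = 15.92 mol
V(H2O) = nRT/P = 15.92 × 62.36 × 871 / 8980 = 96.29 L

96.3 L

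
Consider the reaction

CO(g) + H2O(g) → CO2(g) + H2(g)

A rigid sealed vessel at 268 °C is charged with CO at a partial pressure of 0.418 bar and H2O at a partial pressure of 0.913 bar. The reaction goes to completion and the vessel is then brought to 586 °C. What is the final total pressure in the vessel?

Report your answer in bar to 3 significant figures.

2.11 bar

Because the vessel is rigid and T is held at 268 °C, work the stoichiometry in partial pressures (P_i = n_iRT/V).
P(H2O) required for 0.418 bar of CO = (1/1) × 0.418 = 0.4180 bar; available 0.913 bar, so CO is limiting.
P(H2O) remaining = 0.913 − (1/1) × 0.418 = 0.4950 bar
P(gaseous products) = (1+1)/1 × 0.418 = 0.8360 bar
P_total at 268 °C = 0.4950 + 0.8360 = 1.331 bar
Scaling to 586 °C: P = 1.331 × 859.15/541.15 = 2.113 bar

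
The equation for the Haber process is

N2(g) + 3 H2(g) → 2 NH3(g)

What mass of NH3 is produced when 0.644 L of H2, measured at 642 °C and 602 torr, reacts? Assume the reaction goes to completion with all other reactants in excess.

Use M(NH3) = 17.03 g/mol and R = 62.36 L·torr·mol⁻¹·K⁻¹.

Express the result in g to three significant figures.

n(H2) = PV/RT = (602 × 0.644) / (62.36 × 915.15) = 0.006793 mol
n(NH3) = (2/3) × 0.006793 = 0.004529 mol
m(NH3) = 0.004529 × 17.03 = 0.07713 g

0.0771 g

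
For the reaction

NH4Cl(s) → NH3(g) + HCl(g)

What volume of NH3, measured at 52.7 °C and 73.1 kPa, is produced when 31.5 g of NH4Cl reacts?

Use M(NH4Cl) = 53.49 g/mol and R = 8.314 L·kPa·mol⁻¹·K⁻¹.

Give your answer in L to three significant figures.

n(NH4Cl) = 31.50 / 53.49 = 0.5889 mol
n(NH3) = (1/1) × 0.5889 = 0.5889 mol
V = nRT/P = 0.5889 × 8.314 × 325.85 / 73.1 = 21.82 L

21.8 L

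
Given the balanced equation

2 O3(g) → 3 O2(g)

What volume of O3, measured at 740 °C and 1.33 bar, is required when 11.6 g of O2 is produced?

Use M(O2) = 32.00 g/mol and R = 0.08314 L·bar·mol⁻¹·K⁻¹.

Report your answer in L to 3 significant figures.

n(O2) = 11.60 / 32.00 = 0.3625 mol
n(O3) = (2/3) × 0.3625 = 0.2417 mol
V = nRT/P = 0.2417 × 0.08314 × 1013.15 / 1.33 = 15.31 L

15.3 L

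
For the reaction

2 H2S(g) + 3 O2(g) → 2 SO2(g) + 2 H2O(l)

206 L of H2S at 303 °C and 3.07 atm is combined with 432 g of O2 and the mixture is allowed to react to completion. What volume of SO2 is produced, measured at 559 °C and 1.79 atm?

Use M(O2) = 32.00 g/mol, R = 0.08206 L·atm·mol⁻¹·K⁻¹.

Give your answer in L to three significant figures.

343 L

n(H2S) = PV/RT = (3.07 × 206) / (0.08206 × 576.15) = 13.38 mol
n(O2) = 432 / 32.00 = 13.50 mol
For 13.38 mol H2S, stoichiometry requires (3/2) × 13.38 = 20.07 mol O2; 13.50 mol is available, so O2 is limiting.
n(SO2) = (2/3) × 13.50 = 9.000 mol
V(SO2) = nRT/P = 9.000 × 0.08206 × 832.15 / 1.79 = 343.3 L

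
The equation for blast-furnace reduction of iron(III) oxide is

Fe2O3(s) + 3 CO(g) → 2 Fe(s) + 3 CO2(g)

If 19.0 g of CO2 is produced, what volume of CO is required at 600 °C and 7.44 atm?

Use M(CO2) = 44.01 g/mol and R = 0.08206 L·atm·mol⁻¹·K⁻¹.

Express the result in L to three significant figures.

n(CO2) = 19.00 / 44.01 = 0.4317 mol
n(CO) = (3/3) × 0.4317 = 0.4317 mol
V = nRT/P = 0.4317 × 0.08206 × 873.15 / 7.44 = 4.157 L

4.16 L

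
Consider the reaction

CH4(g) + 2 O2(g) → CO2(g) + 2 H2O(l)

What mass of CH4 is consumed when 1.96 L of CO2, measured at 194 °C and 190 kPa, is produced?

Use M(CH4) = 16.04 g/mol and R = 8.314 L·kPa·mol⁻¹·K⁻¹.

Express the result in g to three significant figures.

1.54 g

n(CO2) = PV/RT = (190 × 1.96) / (8.314 × 467.15) = 0.09588 mol
n(CH4) = (1/1) × 0.09588 = 0.09588 mol
m(CH4) = 0.09588 × 16.04 = 1.538 g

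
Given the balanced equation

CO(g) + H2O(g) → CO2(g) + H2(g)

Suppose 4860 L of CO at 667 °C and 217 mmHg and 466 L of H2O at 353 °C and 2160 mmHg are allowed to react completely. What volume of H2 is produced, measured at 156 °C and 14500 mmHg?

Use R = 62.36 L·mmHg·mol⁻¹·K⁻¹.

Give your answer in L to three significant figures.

33.2 L

n(CO) = PV/RT = (217 × 4860) / (62.36 × 940.15) = 17.99 mol
n(H2O) = PV/RT = (2160 × 466) / (62.36 × 626.15) = 25.78 mol
For 17.99 mol CO, stoichiometry requires (1/1) × 17.99 = 17.99 mol H2O; 25.78 mol is available, so CO is limiting.
n(H2) = (1/1) × 17.99 = 17.99 mol
V(H2) = nRT/P = 17.99 × 62.36 × 429.15 / 14500 = 33.20 L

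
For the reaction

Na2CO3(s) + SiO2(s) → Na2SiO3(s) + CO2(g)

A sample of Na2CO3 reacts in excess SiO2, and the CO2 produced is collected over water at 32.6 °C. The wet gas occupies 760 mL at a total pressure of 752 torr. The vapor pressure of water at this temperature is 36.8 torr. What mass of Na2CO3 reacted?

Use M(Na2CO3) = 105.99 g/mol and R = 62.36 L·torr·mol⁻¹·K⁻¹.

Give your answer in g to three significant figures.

P(CO2) = 752 − 36.8 = 715.2 torr
n(CO2) = PV/RT = (715.2 × 0.7600) / (62.36 × 305.75) = 0.02851 mol
n(Na2CO3) = (1/1) × 0.02851 = 0.02851 mol
m(Na2CO3) = 0.02851 × 105.99 = 3.022 g

3.02 g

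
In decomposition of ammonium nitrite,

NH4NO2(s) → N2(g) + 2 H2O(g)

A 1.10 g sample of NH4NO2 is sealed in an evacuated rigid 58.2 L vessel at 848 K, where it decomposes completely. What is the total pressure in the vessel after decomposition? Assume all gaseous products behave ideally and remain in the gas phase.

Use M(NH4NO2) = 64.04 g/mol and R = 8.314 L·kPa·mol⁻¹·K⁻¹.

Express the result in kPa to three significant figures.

n(NH4NO2) = 1.10 / 64.04 = 0.01718 mol
n(gas produced) = (3/1) × 0.01718 = 0.05154 mol
P = nRT/V = 0.05154 × 8.314 × 848 / 58.2 = 6.243 kPa

6.24 kPa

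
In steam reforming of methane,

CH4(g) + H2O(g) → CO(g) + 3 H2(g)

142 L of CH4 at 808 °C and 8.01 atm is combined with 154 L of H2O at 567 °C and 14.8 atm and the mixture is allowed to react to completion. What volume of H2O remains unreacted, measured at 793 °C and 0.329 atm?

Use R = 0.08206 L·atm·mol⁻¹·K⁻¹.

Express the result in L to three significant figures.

5380 L

n(CH4) = PV/RT = (8.01 × 142) / (0.08206 × 1081.15) = 12.82 mol
n(H2O) = PV/RT = (14.8 × 154) / (0.08206 × 840.15) = 33.06 mol
For 12.82 mol CH4, stoichiometry requires (1/1) × 12.82 = 12.82 mol H2O; 33.06 mol is available, so CH4 is limiting.
n(H2O) consumed = (1/1) × 12.82 = 12.82 mol; remaining = 33.06 − 12.82 = 20.24 mol
V(H2O) = nRT/P = 20.24 × 0.08206 × 1066.15 / 0.329 = 5382 L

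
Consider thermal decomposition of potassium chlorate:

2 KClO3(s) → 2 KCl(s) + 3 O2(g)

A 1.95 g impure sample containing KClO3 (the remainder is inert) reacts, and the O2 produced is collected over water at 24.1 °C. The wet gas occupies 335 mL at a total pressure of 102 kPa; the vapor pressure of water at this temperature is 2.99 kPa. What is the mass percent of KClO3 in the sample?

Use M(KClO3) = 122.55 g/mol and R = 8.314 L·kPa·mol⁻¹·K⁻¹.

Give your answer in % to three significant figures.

56.2 %

P(O2) = 102 − 2.99 = 99.01 kPa
n(O2) = PV/RT = (99.01 × 0.3350) / (8.314 × 297.25) = 0.01342 mol
n(KClO3) = (2/3) × 0.01342 = 0.008947 mol
m(KClO3) = 0.008947 × 122.55 = 1.096 g
%KClO3 = 1.096 / 1.95 × 100 = 56.21%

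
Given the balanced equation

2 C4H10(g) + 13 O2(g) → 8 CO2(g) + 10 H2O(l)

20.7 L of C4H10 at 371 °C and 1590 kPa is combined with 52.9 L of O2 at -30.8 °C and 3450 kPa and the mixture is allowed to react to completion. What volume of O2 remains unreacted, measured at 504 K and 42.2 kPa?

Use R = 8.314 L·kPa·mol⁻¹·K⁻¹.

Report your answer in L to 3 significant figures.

5030 L

n(C4H10) = PV/RT = (1590 × 20.7) / (8.314 × 644.15) = 6.146 mol
n(O2) = PV/RT = (3450 × 52.9) / (8.314 × 242.35) = 90.58 mol
For 6.146 mol C4H10, stoichiometry requires (13/2) × 6.146 = 39.95 mol O2; 90.58 mol is available, so C4H10 is limiting.
n(O2) consumed = (13/2) × 6.146 = 39.95 mol; remaining = 90.58 − 39.95 = 50.63 mol
V(O2) = nRT/P = 50.63 × 8.314 × 504 / 42.2 = 5027 L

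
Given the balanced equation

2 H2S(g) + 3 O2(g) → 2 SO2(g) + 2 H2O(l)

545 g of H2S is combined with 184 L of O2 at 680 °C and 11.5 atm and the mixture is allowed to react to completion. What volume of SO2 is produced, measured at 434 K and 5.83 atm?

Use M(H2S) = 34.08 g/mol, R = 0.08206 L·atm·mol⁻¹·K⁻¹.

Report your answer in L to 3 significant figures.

97.7 L

n(H2S) = 545 / 34.08 = 15.99 mol
n(O2) = PV/RT = (11.5 × 184) / (0.08206 × 953.15) = 27.05 mol
For 15.99 mol H2S, stoichiometry requires (3/2) × 15.99 = 23.98 mol O2; 27.05 mol is available, so H2S is limiting.
n(SO2) = (2/2) × 15.99 = 15.99 mol
V(SO2) = nRT/P = 15.99 × 0.08206 × 434 / 5.83 = 97.68 L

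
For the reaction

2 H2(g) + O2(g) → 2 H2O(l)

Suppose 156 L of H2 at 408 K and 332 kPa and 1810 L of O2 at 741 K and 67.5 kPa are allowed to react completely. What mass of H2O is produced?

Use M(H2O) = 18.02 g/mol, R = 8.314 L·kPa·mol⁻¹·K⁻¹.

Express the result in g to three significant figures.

275 g

n(H2) = PV/RT = (332 × 156) / (8.314 × 408) = 15.27 mol
n(O2) = PV/RT = (67.5 × 1810) / (8.314 × 741) = 19.83 mol
For 15.27 mol H2, stoichiometry requires (1/2) × 15.27 = 7.635 mol O2; 19.83 mol is available, so H2 is limiting.
n(H2O) = (2/2) × 15.27 = 15.27 mol
m(H2O) = 15.27 × 18.02 = 275.2 g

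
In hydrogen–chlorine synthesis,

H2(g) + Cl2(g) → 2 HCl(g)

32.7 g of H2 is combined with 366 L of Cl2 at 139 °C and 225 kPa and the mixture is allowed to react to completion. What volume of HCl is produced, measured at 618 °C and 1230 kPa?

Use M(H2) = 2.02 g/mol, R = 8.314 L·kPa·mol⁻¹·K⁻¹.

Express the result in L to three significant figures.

195 L

n(H2) = 32.7 / 2.02 = 16.19 mol
n(Cl2) = PV/RT = (225 × 366) / (8.314 × 412.15) = 24.03 mol
For 16.19 mol H2, stoichiometry requires (1/1) × 16.19 = 16.19 mol Cl2; 24.03 mol is available, so H2 is limiting.
n(HCl) = (2/1) × 16.19 = 32.38 mol
V(HCl) = nRT/P = 32.38 × 8.314 × 891.15 / 1230 = 195.0 L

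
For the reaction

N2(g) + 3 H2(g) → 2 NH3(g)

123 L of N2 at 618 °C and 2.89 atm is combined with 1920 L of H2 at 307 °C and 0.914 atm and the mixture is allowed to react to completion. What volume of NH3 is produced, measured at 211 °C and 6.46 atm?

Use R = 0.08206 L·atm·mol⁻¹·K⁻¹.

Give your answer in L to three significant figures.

59.8 L

n(N2) = PV/RT = (2.89 × 123) / (0.08206 × 891.15) = 4.861 mol
n(H2) = PV/RT = (0.914 × 1920) / (0.08206 × 580.15) = 36.86 mol
For 4.861 mol N2, stoichiometry requires (3/1) × 4.861 = 14.58 mol H2; 36.86 mol is available, so N2 is limiting.
n(NH3) = (2/1) × 4.861 = 9.722 mol
V(NH3) = nRT/P = 9.722 × 0.08206 × 484.15 / 6.46 = 59.79 L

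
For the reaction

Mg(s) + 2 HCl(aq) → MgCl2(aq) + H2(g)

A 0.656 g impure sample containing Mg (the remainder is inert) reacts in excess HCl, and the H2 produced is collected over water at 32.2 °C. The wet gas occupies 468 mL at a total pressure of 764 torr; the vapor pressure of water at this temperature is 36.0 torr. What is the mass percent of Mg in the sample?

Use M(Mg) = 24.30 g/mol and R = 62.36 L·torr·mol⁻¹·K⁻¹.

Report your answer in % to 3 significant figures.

P(H2) = 764 − 36.0 = 728.0 torr
n(H2) = PV/RT = (728.0 × 0.4680) / (62.36 × 305.35) = 0.01789 mol
n(Mg) = (1/1) × 0.01789 = 0.01789 mol
m(Mg) = 0.01789 × 24.30 = 0.4347 g
%Mg = 0.4347 / 0.656 × 100 = 66.27%

66.3 %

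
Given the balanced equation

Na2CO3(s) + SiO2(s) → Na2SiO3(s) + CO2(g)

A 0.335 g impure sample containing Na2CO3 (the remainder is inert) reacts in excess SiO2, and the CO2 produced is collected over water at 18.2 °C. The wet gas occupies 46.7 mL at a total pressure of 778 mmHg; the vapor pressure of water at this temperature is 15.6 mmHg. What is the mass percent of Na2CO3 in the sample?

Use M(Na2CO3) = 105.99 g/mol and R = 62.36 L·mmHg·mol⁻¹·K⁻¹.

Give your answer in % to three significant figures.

62.0 %

P(CO2) = 778 − 15.6 = 762.4 mmHg
n(CO2) = PV/RT = (762.4 × 0.04670) / (62.36 × 291.35) = 0.001960 mol
n(Na2CO3) = (1/1) × 0.001960 = 0.001960 mol
m(Na2CO3) = 0.001960 × 105.99 = 0.2077 g
%Na2CO3 = 0.2077 / 0.335 × 100 = 62.00%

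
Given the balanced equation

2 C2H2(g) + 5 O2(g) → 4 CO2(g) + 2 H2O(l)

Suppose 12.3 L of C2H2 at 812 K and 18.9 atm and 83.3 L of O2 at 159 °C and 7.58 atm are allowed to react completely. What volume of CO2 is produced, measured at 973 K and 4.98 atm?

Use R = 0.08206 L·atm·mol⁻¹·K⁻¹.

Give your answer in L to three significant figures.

112 L

n(C2H2) = PV/RT = (18.9 × 12.3) / (0.08206 × 812) = 3.489 mol
n(O2) = PV/RT = (7.58 × 83.3) / (0.08206 × 432.15) = 17.81 mol
For 3.489 mol C2H2, stoichiometry requires (5/2) × 3.489 = 8.723 mol O2; 17.81 mol is available, so C2H2 is limiting.
n(CO2) = (4/2) × 3.489 = 6.978 mol
V(CO2) = nRT/P = 6.978 × 0.08206 × 973 / 4.98 = 111.9 L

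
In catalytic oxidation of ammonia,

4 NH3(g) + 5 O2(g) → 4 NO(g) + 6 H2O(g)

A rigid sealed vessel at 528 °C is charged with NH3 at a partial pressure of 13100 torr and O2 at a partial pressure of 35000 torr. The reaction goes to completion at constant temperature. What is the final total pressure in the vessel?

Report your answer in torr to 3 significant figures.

51400 torr

At constant V, partial pressures at 528 °C are proportional to moles, so apply stoichiometry directly to pressures.
P(O2) required for 13100 torr of NH3 = (5/4) × 13100 = 16380 torr; available 35000 torr, so NH3 is limiting.
P(O2) remaining = 35000 − (5/4) × 13100 = 18620 torr
P(gaseous products) = (4+6)/4 × 13100 = 32750 torr
P_total at 528 °C = 18620 + 32750 = 51370 torr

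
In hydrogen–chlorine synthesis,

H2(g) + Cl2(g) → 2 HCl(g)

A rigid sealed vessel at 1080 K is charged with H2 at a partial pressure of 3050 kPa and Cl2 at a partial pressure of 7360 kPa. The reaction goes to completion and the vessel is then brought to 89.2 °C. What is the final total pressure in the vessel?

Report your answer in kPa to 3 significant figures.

3490 kPa

With V and T fixed, P_i ∝ n_i, so the mole ratios apply directly to partial pressures at 1080 K.
P(Cl2) required for 3050 kPa of H2 = (1/1) × 3050 = 3050 kPa; available 7360 kPa, so H2 is limiting.
P(Cl2) remaining = 7360 − (1/1) × 3050 = 4310 kPa
P(gaseous products) = (2)/1 × 3050 = 6100 kPa
P_total at 1080 K = 4310 + 6100 = 10410 kPa
Scaling to 89.2 °C: P = 10410 × 362.35/1080 = 3493 kPa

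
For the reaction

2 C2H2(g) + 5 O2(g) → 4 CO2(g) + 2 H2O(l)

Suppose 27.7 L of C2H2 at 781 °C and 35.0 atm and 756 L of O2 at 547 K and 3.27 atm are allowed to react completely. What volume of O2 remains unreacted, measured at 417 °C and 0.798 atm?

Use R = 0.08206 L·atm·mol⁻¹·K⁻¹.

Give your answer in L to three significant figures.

1920 L

n(C2H2) = PV/RT = (35.0 × 27.7) / (0.08206 × 1054.15) = 11.21 mol
n(O2) = PV/RT = (3.27 × 756) / (0.08206 × 547) = 55.07 mol
For 11.21 mol C2H2, stoichiometry requires (5/2) × 11.21 = 28.03 mol O2; 55.07 mol is available, so C2H2 is limiting.
n(O2) consumed = (5/2) × 11.21 = 28.03 mol; remaining = 55.07 − 28.03 = 27.04 mol
V(O2) = nRT/P = 27.04 × 0.08206 × 690.15 / 0.798 = 1919 L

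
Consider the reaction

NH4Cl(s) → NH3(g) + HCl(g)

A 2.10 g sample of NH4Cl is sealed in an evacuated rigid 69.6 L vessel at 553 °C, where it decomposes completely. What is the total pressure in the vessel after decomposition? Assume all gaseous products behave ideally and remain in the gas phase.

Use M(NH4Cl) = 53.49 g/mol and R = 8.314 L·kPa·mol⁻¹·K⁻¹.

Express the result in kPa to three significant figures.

7.75 kPa

n(NH4Cl) = 2.10 / 53.49 = 0.03926 mol
n(gas produced) = (2/1) × 0.03926 = 0.07852 mol
P = nRT/V = 0.07852 × 8.314 × 826.15 / 69.6 = 7.749 kPa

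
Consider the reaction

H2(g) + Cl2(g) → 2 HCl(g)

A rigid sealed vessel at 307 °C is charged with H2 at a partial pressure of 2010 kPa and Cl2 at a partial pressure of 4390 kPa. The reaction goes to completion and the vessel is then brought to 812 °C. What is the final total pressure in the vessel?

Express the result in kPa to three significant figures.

Because the vessel is rigid and T is held at 307 °C, work the stoichiometry in partial pressures (P_i = n_iRT/V).
P(Cl2) required for 2010 kPa of H2 = (1/1) × 2010 = 2010 kPa; available 4390 kPa, so H2 is limiting.
P(Cl2) remaining = 4390 − (1/1) × 2010 = 2380 kPa
P(gaseous products) = (2)/1 × 2010 = 4020 kPa
P_total at 307 °C = 2380 + 4020 = 6400 kPa
Scaling to 812 °C: P = 6400 × 1085.15/580.15 = 11970 kPa

12000 kPa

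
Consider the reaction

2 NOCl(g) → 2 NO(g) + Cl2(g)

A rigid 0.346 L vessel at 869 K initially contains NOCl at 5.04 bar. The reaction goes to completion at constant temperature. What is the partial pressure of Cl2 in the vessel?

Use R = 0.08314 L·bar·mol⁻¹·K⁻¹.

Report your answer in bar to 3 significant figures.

2.52 bar

n(NOCl)₀ = PV/RT = (5.04 × 0.346) / (0.08314 × 869) = 0.02414 mol
n(Cl2) = (1/2) × 0.02414 = 0.01207 mol
P(Cl2) = nRT/V = 0.01207 × 0.08314 × 869 / 0.346 = 2.520 bar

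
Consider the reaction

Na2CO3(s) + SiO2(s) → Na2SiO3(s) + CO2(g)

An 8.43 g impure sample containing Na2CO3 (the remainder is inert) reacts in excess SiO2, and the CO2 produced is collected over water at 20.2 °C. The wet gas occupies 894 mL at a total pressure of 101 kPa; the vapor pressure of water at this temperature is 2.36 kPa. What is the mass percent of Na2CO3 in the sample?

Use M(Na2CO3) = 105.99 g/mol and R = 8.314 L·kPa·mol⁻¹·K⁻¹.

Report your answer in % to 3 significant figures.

45.5 %

P(CO2) = 101 − 2.36 = 98.64 kPa
n(CO2) = PV/RT = (98.64 × 0.8940) / (8.314 × 293.35) = 0.03616 mol
n(Na2CO3) = (1/1) × 0.03616 = 0.03616 mol
m(Na2CO3) = 0.03616 × 105.99 = 3.833 g
%Na2CO3 = 3.833 / 8.43 × 100 = 45.47%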